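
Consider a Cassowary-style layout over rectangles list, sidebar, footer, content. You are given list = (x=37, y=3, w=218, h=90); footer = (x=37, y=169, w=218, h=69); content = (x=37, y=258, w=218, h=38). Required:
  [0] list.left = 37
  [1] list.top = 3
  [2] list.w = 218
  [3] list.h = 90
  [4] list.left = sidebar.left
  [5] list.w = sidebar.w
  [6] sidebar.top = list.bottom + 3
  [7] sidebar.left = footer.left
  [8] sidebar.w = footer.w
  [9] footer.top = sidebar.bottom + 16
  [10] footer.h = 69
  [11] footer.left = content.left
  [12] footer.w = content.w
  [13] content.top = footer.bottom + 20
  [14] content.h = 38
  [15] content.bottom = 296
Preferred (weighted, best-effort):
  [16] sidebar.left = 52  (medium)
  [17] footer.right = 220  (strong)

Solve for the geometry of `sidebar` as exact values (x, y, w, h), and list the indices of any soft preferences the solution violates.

sidebar = (x=37, y=96, w=218, h=57)
violated soft preferences: 16, 17

1. sidebar.x = 37  [list.left = sidebar.left]
2. sidebar.w = 218  [list.w = sidebar.w]
3. sidebar.y = 96  [sidebar.top = list.bottom + 3]
4. sidebar.h = 57  [footer.top = sidebar.bottom + 16]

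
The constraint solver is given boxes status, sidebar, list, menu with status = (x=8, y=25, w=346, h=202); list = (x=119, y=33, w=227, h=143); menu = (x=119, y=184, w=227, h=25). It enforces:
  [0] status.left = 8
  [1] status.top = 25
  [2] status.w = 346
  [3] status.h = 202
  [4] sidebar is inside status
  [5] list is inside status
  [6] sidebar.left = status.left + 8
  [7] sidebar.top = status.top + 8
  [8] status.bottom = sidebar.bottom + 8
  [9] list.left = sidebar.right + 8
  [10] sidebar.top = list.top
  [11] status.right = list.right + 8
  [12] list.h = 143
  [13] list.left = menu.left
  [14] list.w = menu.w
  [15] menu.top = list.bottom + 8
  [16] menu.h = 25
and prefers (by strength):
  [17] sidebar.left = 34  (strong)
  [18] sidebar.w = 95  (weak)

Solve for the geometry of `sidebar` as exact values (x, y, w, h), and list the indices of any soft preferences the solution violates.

1. sidebar.x = 16  [sidebar.left = status.left + 8]
2. sidebar.y = 33  [sidebar.top = status.top + 8]
3. sidebar.h = 186  [status.bottom = sidebar.bottom + 8]
4. sidebar.w = 95  [list.left = sidebar.right + 8]

sidebar = (x=16, y=33, w=95, h=186)
violated soft preferences: 17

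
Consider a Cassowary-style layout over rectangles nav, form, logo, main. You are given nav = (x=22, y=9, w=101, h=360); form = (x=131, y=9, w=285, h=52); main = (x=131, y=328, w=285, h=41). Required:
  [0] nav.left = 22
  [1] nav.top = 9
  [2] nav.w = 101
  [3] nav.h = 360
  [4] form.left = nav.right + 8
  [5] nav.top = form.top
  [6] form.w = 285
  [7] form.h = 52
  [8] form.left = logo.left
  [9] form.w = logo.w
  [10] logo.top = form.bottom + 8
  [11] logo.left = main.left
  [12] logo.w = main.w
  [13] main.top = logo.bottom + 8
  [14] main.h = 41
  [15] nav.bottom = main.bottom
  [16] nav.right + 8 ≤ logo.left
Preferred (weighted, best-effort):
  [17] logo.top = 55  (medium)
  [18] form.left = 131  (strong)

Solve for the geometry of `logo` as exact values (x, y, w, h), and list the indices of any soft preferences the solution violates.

1. logo.x = 131  [form.left = logo.left]
2. logo.w = 285  [form.w = logo.w]
3. logo.y = 69  [logo.top = form.bottom + 8]
4. logo.h = 251  [main.top = logo.bottom + 8]

logo = (x=131, y=69, w=285, h=251)
violated soft preferences: 17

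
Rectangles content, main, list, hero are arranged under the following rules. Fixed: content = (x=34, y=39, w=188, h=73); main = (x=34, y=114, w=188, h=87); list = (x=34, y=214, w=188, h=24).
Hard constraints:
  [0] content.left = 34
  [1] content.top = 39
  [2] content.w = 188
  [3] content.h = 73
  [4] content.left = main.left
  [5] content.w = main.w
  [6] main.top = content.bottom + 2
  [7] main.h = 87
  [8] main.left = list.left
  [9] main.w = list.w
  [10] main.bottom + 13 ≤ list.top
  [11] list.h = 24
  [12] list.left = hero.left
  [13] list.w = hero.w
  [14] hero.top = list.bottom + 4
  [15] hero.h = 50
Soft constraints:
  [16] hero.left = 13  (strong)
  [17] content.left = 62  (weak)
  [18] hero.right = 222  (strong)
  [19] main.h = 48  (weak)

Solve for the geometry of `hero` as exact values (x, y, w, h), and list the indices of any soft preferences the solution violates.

hero = (x=34, y=242, w=188, h=50)
violated soft preferences: 16, 17, 19

1. hero.x = 34  [list.left = hero.left]
2. hero.w = 188  [list.w = hero.w]
3. hero.y = 242  [hero.top = list.bottom + 4]
4. hero.h = 50  [hero.h = 50]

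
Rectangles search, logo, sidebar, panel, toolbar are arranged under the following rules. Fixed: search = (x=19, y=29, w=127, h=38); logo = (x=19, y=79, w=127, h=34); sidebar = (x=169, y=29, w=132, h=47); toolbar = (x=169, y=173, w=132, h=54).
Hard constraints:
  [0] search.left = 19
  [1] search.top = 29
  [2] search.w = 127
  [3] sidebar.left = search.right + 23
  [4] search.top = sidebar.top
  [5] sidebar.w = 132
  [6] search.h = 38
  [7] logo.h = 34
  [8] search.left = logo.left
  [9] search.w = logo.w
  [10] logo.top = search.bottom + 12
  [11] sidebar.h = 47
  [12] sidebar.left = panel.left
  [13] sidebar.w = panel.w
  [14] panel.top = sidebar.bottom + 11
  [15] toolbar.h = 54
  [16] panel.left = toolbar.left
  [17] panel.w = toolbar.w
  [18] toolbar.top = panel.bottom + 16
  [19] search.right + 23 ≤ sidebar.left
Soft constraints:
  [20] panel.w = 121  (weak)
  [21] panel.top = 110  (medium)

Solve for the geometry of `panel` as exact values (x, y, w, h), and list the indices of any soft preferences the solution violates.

1. panel.x = 169  [sidebar.left = panel.left]
2. panel.w = 132  [sidebar.w = panel.w]
3. panel.y = 87  [panel.top = sidebar.bottom + 11]
4. panel.h = 70  [toolbar.top = panel.bottom + 16]

panel = (x=169, y=87, w=132, h=70)
violated soft preferences: 20, 21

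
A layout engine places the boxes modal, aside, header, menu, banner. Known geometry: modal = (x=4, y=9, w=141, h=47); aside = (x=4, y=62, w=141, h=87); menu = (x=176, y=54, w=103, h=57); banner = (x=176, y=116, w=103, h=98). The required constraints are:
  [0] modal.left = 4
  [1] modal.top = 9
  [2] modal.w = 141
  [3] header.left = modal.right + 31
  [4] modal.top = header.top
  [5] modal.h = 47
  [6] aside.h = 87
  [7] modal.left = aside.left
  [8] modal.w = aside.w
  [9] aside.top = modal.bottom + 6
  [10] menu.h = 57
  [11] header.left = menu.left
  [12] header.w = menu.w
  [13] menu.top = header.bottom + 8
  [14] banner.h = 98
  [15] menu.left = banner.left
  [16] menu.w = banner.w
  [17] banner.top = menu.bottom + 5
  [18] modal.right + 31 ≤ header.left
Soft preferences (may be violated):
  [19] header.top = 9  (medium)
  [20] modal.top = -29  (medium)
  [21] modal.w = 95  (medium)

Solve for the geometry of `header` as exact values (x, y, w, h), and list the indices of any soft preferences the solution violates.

header = (x=176, y=9, w=103, h=37)
violated soft preferences: 20, 21

1. header.x = 176  [header.left = modal.right + 31]
2. header.y = 9  [modal.top = header.top]
3. header.w = 103  [header.w = menu.w]
4. header.h = 37  [menu.top = header.bottom + 8]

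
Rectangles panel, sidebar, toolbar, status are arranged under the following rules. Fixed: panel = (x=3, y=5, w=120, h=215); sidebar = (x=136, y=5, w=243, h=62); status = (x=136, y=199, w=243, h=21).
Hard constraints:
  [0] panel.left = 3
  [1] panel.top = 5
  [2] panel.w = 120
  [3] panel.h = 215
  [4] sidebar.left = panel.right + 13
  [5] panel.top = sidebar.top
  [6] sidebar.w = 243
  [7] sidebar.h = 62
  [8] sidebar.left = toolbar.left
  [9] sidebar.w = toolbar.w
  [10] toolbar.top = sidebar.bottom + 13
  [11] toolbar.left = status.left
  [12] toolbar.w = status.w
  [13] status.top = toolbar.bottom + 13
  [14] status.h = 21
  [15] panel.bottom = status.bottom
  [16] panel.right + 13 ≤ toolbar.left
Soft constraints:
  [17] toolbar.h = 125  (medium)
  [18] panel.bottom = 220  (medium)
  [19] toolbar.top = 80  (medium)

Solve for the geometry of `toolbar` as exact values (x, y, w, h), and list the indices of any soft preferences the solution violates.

1. toolbar.x = 136  [sidebar.left = toolbar.left]
2. toolbar.w = 243  [sidebar.w = toolbar.w]
3. toolbar.y = 80  [toolbar.top = sidebar.bottom + 13]
4. toolbar.h = 106  [status.top = toolbar.bottom + 13]

toolbar = (x=136, y=80, w=243, h=106)
violated soft preferences: 17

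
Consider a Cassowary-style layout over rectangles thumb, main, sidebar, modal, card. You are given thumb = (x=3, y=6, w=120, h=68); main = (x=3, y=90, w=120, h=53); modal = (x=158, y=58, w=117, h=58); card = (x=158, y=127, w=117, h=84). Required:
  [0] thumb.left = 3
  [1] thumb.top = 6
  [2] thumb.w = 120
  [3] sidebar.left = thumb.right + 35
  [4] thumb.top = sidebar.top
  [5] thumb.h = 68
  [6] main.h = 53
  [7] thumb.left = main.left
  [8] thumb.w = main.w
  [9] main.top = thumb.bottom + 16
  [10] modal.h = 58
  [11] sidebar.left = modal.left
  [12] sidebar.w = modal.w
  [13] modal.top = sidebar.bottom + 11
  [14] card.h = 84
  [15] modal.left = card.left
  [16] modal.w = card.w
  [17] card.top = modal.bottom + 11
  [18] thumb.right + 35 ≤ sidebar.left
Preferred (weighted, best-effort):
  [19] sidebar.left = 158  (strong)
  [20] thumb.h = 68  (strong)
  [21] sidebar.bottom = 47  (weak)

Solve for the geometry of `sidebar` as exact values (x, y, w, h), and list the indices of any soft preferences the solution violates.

sidebar = (x=158, y=6, w=117, h=41)
violated soft preferences: none

1. sidebar.x = 158  [sidebar.left = thumb.right + 35]
2. sidebar.y = 6  [thumb.top = sidebar.top]
3. sidebar.w = 117  [sidebar.w = modal.w]
4. sidebar.h = 41  [modal.top = sidebar.bottom + 11]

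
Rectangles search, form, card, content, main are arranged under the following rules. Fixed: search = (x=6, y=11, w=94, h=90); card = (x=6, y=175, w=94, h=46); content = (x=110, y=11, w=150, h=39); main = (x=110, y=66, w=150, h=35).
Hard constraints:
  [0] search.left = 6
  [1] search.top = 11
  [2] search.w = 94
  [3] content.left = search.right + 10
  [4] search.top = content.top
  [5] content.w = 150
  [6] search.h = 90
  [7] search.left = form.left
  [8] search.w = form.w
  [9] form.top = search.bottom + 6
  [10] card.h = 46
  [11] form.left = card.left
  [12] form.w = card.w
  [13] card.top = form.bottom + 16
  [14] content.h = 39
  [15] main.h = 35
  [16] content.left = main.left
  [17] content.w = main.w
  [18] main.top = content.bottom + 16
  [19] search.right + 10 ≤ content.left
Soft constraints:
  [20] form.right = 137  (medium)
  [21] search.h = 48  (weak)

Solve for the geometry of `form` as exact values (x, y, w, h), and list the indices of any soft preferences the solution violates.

1. form.x = 6  [search.left = form.left]
2. form.w = 94  [search.w = form.w]
3. form.y = 107  [form.top = search.bottom + 6]
4. form.h = 52  [card.top = form.bottom + 16]

form = (x=6, y=107, w=94, h=52)
violated soft preferences: 20, 21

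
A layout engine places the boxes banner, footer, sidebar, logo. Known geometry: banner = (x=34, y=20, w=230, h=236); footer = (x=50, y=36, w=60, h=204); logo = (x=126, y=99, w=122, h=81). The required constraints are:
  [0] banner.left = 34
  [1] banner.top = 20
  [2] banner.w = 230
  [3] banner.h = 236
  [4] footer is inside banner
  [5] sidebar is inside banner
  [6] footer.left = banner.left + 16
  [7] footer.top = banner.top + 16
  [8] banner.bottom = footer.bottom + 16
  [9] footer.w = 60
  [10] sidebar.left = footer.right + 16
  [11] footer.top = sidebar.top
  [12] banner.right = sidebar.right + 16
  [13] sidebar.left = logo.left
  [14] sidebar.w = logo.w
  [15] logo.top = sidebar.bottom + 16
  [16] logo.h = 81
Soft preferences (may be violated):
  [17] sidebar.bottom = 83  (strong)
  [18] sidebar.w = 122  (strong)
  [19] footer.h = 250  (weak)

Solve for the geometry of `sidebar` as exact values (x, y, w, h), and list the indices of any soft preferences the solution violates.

1. sidebar.x = 126  [sidebar.left = footer.right + 16]
2. sidebar.y = 36  [footer.top = sidebar.top]
3. sidebar.w = 122  [banner.right = sidebar.right + 16]
4. sidebar.h = 47  [logo.top = sidebar.bottom + 16]

sidebar = (x=126, y=36, w=122, h=47)
violated soft preferences: 19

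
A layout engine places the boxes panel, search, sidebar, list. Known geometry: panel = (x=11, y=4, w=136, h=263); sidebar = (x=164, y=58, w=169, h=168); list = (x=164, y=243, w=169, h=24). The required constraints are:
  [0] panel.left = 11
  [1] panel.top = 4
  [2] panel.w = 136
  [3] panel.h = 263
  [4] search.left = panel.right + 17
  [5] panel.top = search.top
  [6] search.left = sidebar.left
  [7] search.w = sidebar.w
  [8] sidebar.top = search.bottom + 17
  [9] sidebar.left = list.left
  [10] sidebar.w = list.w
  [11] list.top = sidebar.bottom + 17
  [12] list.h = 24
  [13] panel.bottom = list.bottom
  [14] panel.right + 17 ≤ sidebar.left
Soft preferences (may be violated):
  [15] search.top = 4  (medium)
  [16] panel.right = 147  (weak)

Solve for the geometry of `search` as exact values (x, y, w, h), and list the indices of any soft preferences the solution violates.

1. search.x = 164  [search.left = panel.right + 17]
2. search.y = 4  [panel.top = search.top]
3. search.w = 169  [search.w = sidebar.w]
4. search.h = 37  [sidebar.top = search.bottom + 17]

search = (x=164, y=4, w=169, h=37)
violated soft preferences: none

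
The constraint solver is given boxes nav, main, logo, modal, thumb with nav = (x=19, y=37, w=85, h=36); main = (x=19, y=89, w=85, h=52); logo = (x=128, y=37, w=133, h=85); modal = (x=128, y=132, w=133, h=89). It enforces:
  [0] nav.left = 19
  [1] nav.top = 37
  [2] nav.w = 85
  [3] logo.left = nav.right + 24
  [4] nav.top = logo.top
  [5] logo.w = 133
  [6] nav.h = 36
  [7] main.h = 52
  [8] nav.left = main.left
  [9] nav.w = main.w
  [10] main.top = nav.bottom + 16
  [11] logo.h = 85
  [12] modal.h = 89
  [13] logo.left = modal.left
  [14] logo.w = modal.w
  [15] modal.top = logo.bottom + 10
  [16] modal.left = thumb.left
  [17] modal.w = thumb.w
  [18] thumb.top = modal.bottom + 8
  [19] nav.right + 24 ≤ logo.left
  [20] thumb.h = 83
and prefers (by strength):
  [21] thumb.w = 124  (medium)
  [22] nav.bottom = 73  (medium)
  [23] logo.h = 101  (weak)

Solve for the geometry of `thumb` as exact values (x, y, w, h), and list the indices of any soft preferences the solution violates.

1. thumb.x = 128  [modal.left = thumb.left]
2. thumb.w = 133  [modal.w = thumb.w]
3. thumb.y = 229  [thumb.top = modal.bottom + 8]
4. thumb.h = 83  [thumb.h = 83]

thumb = (x=128, y=229, w=133, h=83)
violated soft preferences: 21, 23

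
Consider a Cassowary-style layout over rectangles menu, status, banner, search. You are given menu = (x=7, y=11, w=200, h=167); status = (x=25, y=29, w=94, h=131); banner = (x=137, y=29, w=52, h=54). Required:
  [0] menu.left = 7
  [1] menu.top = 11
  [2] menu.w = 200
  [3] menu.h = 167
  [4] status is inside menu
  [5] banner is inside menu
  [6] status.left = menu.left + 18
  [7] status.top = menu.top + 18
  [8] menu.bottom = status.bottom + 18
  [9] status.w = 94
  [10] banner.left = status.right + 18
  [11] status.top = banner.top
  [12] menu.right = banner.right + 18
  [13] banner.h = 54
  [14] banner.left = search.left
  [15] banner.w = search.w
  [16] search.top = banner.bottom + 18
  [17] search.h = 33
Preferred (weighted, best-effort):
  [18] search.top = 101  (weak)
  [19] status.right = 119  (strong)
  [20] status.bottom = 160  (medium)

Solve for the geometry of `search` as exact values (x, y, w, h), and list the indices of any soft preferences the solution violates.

search = (x=137, y=101, w=52, h=33)
violated soft preferences: none

1. search.x = 137  [banner.left = search.left]
2. search.w = 52  [banner.w = search.w]
3. search.y = 101  [search.top = banner.bottom + 18]
4. search.h = 33  [search.h = 33]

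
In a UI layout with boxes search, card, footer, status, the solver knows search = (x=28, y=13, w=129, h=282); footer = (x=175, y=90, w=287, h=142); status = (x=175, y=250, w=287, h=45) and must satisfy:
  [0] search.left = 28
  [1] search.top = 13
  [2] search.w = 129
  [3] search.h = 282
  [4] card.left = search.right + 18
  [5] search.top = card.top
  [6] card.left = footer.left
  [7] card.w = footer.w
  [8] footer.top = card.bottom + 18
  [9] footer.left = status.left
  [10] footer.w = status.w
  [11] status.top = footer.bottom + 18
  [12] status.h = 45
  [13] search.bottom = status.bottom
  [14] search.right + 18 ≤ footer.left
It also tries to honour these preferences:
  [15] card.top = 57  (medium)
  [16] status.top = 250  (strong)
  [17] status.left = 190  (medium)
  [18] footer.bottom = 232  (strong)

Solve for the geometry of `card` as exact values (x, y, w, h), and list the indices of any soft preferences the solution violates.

1. card.x = 175  [card.left = search.right + 18]
2. card.y = 13  [search.top = card.top]
3. card.w = 287  [card.w = footer.w]
4. card.h = 59  [footer.top = card.bottom + 18]

card = (x=175, y=13, w=287, h=59)
violated soft preferences: 15, 17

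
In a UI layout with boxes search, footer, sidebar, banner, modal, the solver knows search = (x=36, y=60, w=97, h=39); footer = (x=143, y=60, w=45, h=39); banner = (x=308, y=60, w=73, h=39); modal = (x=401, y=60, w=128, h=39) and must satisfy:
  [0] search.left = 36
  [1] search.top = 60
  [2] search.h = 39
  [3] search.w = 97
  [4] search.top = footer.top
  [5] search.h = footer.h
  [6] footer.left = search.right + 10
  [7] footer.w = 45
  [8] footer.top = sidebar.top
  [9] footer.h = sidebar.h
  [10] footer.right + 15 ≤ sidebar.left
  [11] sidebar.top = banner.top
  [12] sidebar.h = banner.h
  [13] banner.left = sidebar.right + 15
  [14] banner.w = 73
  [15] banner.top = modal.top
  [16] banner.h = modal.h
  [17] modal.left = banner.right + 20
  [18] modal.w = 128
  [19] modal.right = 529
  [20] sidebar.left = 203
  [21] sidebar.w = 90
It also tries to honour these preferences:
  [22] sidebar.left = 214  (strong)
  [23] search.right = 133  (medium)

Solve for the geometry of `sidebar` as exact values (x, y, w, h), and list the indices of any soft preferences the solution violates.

1. sidebar.y = 60  [footer.top = sidebar.top]
2. sidebar.h = 39  [footer.h = sidebar.h]
3. sidebar.x = 203  [sidebar.left = 203]
4. sidebar.w = 90  [sidebar.w = 90]

sidebar = (x=203, y=60, w=90, h=39)
violated soft preferences: 22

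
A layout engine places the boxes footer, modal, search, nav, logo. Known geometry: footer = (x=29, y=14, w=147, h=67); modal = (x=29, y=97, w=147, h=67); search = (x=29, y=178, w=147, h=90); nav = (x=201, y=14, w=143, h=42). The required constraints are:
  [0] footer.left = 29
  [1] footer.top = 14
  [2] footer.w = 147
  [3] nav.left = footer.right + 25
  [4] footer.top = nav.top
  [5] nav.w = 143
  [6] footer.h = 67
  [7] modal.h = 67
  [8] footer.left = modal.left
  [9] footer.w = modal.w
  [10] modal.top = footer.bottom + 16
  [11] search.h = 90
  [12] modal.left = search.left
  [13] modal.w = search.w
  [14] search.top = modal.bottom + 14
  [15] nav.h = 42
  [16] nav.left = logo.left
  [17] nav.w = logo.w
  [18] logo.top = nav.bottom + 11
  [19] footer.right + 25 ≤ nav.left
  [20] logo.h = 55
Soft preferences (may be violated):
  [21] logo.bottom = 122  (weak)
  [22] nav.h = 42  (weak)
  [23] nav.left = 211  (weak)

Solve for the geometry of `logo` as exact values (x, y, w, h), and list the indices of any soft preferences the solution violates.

logo = (x=201, y=67, w=143, h=55)
violated soft preferences: 23

1. logo.x = 201  [nav.left = logo.left]
2. logo.w = 143  [nav.w = logo.w]
3. logo.y = 67  [logo.top = nav.bottom + 11]
4. logo.h = 55  [logo.h = 55]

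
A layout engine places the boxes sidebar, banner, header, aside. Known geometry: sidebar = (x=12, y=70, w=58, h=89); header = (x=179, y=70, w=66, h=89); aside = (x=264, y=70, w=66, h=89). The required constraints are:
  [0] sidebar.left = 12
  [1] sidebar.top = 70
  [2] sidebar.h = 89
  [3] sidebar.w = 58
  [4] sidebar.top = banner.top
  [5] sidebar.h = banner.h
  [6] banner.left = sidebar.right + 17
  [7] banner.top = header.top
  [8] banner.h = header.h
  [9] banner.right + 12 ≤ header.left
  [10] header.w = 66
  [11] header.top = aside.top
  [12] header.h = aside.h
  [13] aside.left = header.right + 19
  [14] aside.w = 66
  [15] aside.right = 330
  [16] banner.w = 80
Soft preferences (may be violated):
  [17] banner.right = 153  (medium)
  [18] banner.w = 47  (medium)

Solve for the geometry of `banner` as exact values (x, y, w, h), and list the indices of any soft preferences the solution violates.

1. banner.y = 70  [sidebar.top = banner.top]
2. banner.h = 89  [sidebar.h = banner.h]
3. banner.x = 87  [banner.left = sidebar.right + 17]
4. banner.w = 80  [banner.w = 80]

banner = (x=87, y=70, w=80, h=89)
violated soft preferences: 17, 18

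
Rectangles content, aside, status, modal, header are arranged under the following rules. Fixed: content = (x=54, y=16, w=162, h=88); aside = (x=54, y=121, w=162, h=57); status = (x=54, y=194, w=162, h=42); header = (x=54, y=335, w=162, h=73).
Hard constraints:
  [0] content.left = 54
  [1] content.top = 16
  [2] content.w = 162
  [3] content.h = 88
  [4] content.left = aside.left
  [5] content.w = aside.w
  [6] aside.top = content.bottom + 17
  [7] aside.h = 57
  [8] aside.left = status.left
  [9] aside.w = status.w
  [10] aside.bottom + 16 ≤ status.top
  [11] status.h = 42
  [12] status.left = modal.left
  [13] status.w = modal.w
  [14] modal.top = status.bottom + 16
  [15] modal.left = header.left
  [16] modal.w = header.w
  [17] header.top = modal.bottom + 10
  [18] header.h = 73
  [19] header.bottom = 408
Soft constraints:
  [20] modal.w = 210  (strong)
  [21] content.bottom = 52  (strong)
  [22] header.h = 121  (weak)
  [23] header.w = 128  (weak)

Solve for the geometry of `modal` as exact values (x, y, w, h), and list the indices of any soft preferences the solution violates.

1. modal.x = 54  [status.left = modal.left]
2. modal.w = 162  [status.w = modal.w]
3. modal.y = 252  [modal.top = status.bottom + 16]
4. modal.h = 73  [header.top = modal.bottom + 10]

modal = (x=54, y=252, w=162, h=73)
violated soft preferences: 20, 21, 22, 23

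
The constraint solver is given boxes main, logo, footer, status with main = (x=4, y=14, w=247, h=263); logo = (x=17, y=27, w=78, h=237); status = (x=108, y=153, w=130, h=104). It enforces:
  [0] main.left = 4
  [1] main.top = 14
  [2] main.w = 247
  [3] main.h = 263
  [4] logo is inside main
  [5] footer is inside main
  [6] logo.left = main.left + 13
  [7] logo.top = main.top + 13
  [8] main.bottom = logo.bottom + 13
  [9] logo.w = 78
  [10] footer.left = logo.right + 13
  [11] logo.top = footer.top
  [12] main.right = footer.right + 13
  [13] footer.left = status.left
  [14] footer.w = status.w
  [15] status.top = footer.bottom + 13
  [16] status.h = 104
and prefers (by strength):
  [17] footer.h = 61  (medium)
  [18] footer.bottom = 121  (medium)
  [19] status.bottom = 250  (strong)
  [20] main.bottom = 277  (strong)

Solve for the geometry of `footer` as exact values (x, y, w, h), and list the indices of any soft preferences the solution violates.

footer = (x=108, y=27, w=130, h=113)
violated soft preferences: 17, 18, 19

1. footer.x = 108  [footer.left = logo.right + 13]
2. footer.y = 27  [logo.top = footer.top]
3. footer.w = 130  [main.right = footer.right + 13]
4. footer.h = 113  [status.top = footer.bottom + 13]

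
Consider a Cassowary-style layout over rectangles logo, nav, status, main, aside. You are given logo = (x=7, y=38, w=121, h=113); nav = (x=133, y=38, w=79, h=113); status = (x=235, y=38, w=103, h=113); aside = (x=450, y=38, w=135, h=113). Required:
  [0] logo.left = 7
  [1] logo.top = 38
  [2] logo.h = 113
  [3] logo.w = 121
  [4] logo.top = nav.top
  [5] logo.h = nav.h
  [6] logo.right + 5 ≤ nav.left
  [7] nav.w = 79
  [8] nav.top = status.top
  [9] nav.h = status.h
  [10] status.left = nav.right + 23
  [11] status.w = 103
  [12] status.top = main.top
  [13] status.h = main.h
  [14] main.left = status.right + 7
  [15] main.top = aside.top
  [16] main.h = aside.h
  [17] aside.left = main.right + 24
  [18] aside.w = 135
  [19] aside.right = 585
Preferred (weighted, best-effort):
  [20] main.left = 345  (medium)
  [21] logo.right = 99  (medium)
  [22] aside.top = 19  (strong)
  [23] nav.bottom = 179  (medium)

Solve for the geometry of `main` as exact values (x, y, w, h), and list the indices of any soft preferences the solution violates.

main = (x=345, y=38, w=81, h=113)
violated soft preferences: 21, 22, 23

1. main.y = 38  [status.top = main.top]
2. main.h = 113  [status.h = main.h]
3. main.x = 345  [main.left = status.right + 7]
4. main.w = 81  [aside.left = main.right + 24]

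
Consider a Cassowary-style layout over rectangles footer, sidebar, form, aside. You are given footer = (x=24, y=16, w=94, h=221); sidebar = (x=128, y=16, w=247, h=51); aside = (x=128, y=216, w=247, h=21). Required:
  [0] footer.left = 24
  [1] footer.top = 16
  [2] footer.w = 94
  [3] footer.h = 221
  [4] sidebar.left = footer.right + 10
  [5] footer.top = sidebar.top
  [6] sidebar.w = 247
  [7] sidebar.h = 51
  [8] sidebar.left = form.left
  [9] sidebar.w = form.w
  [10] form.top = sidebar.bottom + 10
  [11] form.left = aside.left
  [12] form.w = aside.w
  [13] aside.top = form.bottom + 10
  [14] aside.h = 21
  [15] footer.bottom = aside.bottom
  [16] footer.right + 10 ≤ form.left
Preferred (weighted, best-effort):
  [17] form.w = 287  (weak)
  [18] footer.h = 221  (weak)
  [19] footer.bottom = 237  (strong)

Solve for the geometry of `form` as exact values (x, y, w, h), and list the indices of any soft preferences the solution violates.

form = (x=128, y=77, w=247, h=129)
violated soft preferences: 17

1. form.x = 128  [sidebar.left = form.left]
2. form.w = 247  [sidebar.w = form.w]
3. form.y = 77  [form.top = sidebar.bottom + 10]
4. form.h = 129  [aside.top = form.bottom + 10]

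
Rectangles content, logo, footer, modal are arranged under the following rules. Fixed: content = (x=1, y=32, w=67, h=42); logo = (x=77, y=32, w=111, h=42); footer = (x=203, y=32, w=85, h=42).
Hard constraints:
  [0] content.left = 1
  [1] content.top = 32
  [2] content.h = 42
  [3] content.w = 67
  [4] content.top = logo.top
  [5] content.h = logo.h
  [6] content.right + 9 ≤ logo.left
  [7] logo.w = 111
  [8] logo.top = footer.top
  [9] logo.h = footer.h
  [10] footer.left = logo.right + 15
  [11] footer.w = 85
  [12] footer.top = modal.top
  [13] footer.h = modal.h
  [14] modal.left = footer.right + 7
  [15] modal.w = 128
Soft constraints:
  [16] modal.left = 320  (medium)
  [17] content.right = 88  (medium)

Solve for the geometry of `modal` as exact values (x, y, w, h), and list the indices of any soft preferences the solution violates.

1. modal.y = 32  [footer.top = modal.top]
2. modal.h = 42  [footer.h = modal.h]
3. modal.x = 295  [modal.left = footer.right + 7]
4. modal.w = 128  [modal.w = 128]

modal = (x=295, y=32, w=128, h=42)
violated soft preferences: 16, 17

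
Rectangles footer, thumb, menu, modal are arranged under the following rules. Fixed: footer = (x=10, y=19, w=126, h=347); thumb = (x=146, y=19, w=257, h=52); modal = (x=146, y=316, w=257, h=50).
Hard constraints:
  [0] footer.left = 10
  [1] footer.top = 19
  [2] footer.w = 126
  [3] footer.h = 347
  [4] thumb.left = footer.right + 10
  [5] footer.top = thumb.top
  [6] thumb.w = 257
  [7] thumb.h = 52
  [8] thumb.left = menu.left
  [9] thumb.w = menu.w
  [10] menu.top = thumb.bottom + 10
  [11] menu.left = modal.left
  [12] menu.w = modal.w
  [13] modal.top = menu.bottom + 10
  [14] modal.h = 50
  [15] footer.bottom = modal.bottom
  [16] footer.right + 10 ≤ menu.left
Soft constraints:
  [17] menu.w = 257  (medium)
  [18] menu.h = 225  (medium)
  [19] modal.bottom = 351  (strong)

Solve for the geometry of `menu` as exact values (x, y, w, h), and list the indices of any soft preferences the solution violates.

menu = (x=146, y=81, w=257, h=225)
violated soft preferences: 19

1. menu.x = 146  [thumb.left = menu.left]
2. menu.w = 257  [thumb.w = menu.w]
3. menu.y = 81  [menu.top = thumb.bottom + 10]
4. menu.h = 225  [modal.top = menu.bottom + 10]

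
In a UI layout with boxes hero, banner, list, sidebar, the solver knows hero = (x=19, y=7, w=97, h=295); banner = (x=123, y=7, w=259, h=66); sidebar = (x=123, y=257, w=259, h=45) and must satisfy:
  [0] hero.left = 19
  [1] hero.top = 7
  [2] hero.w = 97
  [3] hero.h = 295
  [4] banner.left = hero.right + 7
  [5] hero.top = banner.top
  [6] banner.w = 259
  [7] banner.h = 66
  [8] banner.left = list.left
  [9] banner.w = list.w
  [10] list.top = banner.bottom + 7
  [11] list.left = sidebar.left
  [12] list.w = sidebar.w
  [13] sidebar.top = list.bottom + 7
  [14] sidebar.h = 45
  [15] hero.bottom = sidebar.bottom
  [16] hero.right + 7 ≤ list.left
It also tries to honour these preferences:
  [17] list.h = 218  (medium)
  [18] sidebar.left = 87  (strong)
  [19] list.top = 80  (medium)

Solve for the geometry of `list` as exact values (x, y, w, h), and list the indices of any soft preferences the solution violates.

1. list.x = 123  [banner.left = list.left]
2. list.w = 259  [banner.w = list.w]
3. list.y = 80  [list.top = banner.bottom + 7]
4. list.h = 170  [sidebar.top = list.bottom + 7]

list = (x=123, y=80, w=259, h=170)
violated soft preferences: 17, 18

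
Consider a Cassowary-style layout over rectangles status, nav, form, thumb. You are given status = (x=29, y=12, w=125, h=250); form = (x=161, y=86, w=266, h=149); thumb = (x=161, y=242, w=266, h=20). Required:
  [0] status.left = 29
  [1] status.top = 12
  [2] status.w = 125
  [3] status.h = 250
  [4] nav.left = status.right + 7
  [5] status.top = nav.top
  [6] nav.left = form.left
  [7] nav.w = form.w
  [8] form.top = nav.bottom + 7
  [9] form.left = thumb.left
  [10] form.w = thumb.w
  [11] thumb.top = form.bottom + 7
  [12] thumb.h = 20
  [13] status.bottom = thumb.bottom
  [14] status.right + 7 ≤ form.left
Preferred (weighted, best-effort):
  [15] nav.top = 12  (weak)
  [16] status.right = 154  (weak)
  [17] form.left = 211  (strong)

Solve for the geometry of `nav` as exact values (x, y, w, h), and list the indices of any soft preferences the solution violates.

1. nav.x = 161  [nav.left = status.right + 7]
2. nav.y = 12  [status.top = nav.top]
3. nav.w = 266  [nav.w = form.w]
4. nav.h = 67  [form.top = nav.bottom + 7]

nav = (x=161, y=12, w=266, h=67)
violated soft preferences: 17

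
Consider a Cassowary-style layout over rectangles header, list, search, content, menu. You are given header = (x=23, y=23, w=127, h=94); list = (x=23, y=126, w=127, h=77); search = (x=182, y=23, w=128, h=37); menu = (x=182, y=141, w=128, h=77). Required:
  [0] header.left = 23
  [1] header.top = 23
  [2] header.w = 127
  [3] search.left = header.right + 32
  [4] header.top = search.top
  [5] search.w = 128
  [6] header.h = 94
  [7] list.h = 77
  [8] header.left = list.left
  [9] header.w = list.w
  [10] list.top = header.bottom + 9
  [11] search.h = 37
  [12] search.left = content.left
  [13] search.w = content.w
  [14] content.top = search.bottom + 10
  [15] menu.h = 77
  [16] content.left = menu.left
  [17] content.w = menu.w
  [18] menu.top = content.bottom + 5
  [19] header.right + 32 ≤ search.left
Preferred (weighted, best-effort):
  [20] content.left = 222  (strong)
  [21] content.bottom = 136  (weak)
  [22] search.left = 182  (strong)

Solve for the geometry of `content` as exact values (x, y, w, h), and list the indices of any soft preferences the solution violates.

content = (x=182, y=70, w=128, h=66)
violated soft preferences: 20

1. content.x = 182  [search.left = content.left]
2. content.w = 128  [search.w = content.w]
3. content.y = 70  [content.top = search.bottom + 10]
4. content.h = 66  [menu.top = content.bottom + 5]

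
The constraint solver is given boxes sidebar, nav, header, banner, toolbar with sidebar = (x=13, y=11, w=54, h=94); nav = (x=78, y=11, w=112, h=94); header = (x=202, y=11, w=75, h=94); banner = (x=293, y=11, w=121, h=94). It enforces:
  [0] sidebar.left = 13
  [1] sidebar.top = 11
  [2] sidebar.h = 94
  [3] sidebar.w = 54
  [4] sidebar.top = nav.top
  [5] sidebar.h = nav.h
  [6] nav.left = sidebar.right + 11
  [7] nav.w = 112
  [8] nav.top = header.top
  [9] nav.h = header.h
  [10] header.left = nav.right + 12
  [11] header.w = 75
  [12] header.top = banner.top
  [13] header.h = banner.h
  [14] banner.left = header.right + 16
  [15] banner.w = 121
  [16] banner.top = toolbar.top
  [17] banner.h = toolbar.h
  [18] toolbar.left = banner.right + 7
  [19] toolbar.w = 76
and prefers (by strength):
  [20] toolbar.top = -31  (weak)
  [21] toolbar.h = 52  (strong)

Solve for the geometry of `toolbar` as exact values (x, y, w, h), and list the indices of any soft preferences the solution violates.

toolbar = (x=421, y=11, w=76, h=94)
violated soft preferences: 20, 21

1. toolbar.y = 11  [banner.top = toolbar.top]
2. toolbar.h = 94  [banner.h = toolbar.h]
3. toolbar.x = 421  [toolbar.left = banner.right + 7]
4. toolbar.w = 76  [toolbar.w = 76]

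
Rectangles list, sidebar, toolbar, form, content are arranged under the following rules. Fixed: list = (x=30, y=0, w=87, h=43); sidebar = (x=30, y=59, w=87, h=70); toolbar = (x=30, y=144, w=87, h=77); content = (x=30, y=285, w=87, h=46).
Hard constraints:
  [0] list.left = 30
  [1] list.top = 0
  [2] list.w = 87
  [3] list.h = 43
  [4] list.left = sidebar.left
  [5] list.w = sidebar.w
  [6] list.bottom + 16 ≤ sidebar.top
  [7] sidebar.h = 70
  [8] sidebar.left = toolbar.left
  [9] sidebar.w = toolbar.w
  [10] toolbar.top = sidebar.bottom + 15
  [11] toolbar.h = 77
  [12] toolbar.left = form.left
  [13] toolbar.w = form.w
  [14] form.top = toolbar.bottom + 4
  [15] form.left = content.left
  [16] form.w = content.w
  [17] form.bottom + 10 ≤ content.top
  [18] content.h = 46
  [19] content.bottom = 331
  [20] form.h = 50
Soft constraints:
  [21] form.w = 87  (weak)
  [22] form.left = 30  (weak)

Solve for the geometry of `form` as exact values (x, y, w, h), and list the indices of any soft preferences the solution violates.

form = (x=30, y=225, w=87, h=50)
violated soft preferences: none

1. form.x = 30  [toolbar.left = form.left]
2. form.w = 87  [toolbar.w = form.w]
3. form.y = 225  [form.top = toolbar.bottom + 4]
4. form.h = 50  [form.h = 50]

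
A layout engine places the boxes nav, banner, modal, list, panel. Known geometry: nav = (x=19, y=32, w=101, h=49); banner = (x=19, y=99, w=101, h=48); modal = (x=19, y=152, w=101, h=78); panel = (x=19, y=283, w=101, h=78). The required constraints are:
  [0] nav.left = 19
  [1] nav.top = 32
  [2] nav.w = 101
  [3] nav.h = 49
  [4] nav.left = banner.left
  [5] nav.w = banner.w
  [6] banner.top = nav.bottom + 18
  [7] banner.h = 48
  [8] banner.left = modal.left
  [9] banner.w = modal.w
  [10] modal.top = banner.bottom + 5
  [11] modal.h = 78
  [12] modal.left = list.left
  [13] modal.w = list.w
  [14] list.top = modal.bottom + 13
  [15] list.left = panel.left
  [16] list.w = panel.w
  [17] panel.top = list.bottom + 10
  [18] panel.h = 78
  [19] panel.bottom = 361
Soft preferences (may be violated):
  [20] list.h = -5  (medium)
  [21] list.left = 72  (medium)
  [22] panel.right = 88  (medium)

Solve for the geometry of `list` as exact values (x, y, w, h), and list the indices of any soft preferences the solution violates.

list = (x=19, y=243, w=101, h=30)
violated soft preferences: 20, 21, 22

1. list.x = 19  [modal.left = list.left]
2. list.w = 101  [modal.w = list.w]
3. list.y = 243  [list.top = modal.bottom + 13]
4. list.h = 30  [panel.top = list.bottom + 10]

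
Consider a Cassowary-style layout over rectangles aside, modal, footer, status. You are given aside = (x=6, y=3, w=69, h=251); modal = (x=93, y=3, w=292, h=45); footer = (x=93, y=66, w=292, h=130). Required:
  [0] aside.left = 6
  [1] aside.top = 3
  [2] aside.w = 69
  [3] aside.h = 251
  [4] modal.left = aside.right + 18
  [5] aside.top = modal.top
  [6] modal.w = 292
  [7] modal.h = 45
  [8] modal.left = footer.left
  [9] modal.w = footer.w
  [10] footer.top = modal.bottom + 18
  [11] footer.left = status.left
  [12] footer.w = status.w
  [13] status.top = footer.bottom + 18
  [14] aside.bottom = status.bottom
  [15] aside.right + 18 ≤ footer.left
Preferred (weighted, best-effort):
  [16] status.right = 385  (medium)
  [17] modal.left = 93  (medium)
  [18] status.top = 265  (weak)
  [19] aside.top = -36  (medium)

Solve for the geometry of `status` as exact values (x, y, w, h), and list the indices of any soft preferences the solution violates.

1. status.x = 93  [footer.left = status.left]
2. status.w = 292  [footer.w = status.w]
3. status.y = 214  [status.top = footer.bottom + 18]
4. status.h = 40  [aside.bottom = status.bottom]

status = (x=93, y=214, w=292, h=40)
violated soft preferences: 18, 19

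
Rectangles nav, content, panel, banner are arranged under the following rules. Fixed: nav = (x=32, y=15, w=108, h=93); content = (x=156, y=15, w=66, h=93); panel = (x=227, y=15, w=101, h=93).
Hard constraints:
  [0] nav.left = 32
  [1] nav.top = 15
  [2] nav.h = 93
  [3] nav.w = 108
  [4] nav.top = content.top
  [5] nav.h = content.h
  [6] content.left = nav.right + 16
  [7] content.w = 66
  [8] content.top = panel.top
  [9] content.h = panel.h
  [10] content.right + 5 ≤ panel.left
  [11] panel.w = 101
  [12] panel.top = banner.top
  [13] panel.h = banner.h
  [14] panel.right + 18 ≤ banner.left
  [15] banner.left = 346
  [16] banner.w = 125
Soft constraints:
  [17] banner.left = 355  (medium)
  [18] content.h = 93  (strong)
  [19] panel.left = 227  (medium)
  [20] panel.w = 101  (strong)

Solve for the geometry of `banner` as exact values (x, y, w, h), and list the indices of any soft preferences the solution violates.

banner = (x=346, y=15, w=125, h=93)
violated soft preferences: 17

1. banner.y = 15  [panel.top = banner.top]
2. banner.h = 93  [panel.h = banner.h]
3. banner.x = 346  [banner.left = 346]
4. banner.w = 125  [banner.w = 125]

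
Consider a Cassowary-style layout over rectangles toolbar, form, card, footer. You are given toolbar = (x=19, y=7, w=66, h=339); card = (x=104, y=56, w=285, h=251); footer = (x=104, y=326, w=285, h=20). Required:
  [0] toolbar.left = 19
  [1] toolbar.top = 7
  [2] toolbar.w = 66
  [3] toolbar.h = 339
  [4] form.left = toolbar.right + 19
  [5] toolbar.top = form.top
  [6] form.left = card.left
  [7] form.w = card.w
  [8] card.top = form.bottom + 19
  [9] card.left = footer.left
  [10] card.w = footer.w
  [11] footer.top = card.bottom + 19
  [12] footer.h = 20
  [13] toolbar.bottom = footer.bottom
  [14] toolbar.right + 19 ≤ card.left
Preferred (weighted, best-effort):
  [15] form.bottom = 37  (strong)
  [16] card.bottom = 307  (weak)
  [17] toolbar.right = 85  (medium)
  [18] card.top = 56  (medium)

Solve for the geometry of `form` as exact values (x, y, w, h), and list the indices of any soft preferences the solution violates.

1. form.x = 104  [form.left = toolbar.right + 19]
2. form.y = 7  [toolbar.top = form.top]
3. form.w = 285  [form.w = card.w]
4. form.h = 30  [card.top = form.bottom + 19]

form = (x=104, y=7, w=285, h=30)
violated soft preferences: none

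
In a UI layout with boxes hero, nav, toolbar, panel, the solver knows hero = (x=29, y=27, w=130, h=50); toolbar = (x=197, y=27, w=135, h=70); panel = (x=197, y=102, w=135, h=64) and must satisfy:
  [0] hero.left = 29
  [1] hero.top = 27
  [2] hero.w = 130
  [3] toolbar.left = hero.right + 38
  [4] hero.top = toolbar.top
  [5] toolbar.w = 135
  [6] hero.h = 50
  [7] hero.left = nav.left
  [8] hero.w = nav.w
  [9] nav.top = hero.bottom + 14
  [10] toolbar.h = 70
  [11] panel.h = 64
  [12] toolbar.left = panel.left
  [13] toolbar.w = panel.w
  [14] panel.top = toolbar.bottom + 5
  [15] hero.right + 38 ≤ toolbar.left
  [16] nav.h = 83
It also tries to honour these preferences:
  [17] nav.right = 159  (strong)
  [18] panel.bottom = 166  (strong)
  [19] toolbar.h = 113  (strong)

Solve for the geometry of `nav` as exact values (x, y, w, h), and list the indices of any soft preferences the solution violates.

1. nav.x = 29  [hero.left = nav.left]
2. nav.w = 130  [hero.w = nav.w]
3. nav.y = 91  [nav.top = hero.bottom + 14]
4. nav.h = 83  [nav.h = 83]

nav = (x=29, y=91, w=130, h=83)
violated soft preferences: 19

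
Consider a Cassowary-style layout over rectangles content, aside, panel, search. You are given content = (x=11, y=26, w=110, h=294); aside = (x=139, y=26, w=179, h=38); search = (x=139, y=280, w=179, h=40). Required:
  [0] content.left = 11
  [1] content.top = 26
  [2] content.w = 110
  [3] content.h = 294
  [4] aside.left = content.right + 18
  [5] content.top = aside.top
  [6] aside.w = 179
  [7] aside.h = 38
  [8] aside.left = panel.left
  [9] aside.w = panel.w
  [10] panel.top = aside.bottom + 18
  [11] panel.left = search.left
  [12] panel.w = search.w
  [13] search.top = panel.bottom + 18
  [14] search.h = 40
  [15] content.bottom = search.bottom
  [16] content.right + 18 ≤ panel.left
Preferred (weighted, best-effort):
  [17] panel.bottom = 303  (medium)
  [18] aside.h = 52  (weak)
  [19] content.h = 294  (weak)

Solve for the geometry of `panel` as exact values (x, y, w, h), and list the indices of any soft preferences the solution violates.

panel = (x=139, y=82, w=179, h=180)
violated soft preferences: 17, 18

1. panel.x = 139  [aside.left = panel.left]
2. panel.w = 179  [aside.w = panel.w]
3. panel.y = 82  [panel.top = aside.bottom + 18]
4. panel.h = 180  [search.top = panel.bottom + 18]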